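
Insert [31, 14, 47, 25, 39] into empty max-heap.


Insert 31: [31]
Insert 14: [31, 14]
Insert 47: [47, 14, 31]
Insert 25: [47, 25, 31, 14]
Insert 39: [47, 39, 31, 14, 25]

Final heap: [47, 39, 31, 14, 25]


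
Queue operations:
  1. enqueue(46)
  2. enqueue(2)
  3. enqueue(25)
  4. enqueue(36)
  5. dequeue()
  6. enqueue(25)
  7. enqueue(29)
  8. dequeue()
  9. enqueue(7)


enqueue(46) -> [46]
enqueue(2) -> [46, 2]
enqueue(25) -> [46, 2, 25]
enqueue(36) -> [46, 2, 25, 36]
dequeue()->46, [2, 25, 36]
enqueue(25) -> [2, 25, 36, 25]
enqueue(29) -> [2, 25, 36, 25, 29]
dequeue()->2, [25, 36, 25, 29]
enqueue(7) -> [25, 36, 25, 29, 7]

Final queue: [25, 36, 25, 29, 7]


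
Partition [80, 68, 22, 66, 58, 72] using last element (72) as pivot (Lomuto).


Pivot: 72
  68 <= 72: swap -> [68, 80, 22, 66, 58, 72]
  22 <= 72: swap -> [68, 22, 80, 66, 58, 72]
  66 <= 72: swap -> [68, 22, 66, 80, 58, 72]
  58 <= 72: swap -> [68, 22, 66, 58, 80, 72]
Place pivot at 4: [68, 22, 66, 58, 72, 80]

Partitioned: [68, 22, 66, 58, 72, 80]


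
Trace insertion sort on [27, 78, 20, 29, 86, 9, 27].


Initial: [27, 78, 20, 29, 86, 9, 27]
Insert 78: [27, 78, 20, 29, 86, 9, 27]
Insert 20: [20, 27, 78, 29, 86, 9, 27]
Insert 29: [20, 27, 29, 78, 86, 9, 27]
Insert 86: [20, 27, 29, 78, 86, 9, 27]
Insert 9: [9, 20, 27, 29, 78, 86, 27]
Insert 27: [9, 20, 27, 27, 29, 78, 86]

Sorted: [9, 20, 27, 27, 29, 78, 86]


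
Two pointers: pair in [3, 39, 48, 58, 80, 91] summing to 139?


lo=0(3)+hi=5(91)=94
lo=1(39)+hi=5(91)=130
lo=2(48)+hi=5(91)=139

Yes: 48+91=139


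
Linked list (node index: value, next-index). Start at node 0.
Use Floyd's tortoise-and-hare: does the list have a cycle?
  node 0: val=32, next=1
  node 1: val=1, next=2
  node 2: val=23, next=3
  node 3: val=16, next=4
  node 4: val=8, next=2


Floyd's tortoise (slow, +1) and hare (fast, +2):
  init: slow=0, fast=0
  step 1: slow=1, fast=2
  step 2: slow=2, fast=4
  step 3: slow=3, fast=3
  slow == fast at node 3: cycle detected

Cycle: yes


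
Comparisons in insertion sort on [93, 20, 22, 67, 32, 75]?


Algorithm: insertion sort
Input: [93, 20, 22, 67, 32, 75]
Sorted: [20, 22, 32, 67, 75, 93]

10


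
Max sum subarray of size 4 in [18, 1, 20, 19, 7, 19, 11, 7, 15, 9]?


[0:4]: 58
[1:5]: 47
[2:6]: 65
[3:7]: 56
[4:8]: 44
[5:9]: 52
[6:10]: 42

Max: 65 at [2:6]


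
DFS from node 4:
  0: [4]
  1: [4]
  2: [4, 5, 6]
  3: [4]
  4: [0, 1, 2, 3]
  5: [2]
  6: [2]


Visit 4, push [3, 2, 1, 0]
Visit 0, push []
Visit 1, push []
Visit 2, push [6, 5]
Visit 5, push []
Visit 6, push []
Visit 3, push []

DFS order: [4, 0, 1, 2, 5, 6, 3]


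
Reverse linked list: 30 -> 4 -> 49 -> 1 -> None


Step 1: curr=30, set curr.next=prev(None) | reversed so far: 30
Step 2: curr=4, set curr.next=prev(30) | reversed so far: 4 -> 30
Step 3: curr=49, set curr.next=prev(4) | reversed so far: 49 -> 4 -> 30
Step 4: curr=1, set curr.next=prev(49) | reversed so far: 1 -> 49 -> 4 -> 30

1 -> 49 -> 4 -> 30 -> None


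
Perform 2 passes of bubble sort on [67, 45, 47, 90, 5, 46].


Initial: [67, 45, 47, 90, 5, 46]
Pass 1: [45, 47, 67, 5, 46, 90] (4 swaps)
Pass 2: [45, 47, 5, 46, 67, 90] (2 swaps)

After 2 passes: [45, 47, 5, 46, 67, 90]


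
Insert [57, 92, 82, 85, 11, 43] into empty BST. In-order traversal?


Insert 57: root
Insert 92: R from 57
Insert 82: R from 57 -> L from 92
Insert 85: R from 57 -> L from 92 -> R from 82
Insert 11: L from 57
Insert 43: L from 57 -> R from 11

In-order: [11, 43, 57, 82, 85, 92]


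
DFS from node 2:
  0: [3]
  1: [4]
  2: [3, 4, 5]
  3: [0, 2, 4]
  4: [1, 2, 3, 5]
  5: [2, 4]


Visit 2, push [5, 4, 3]
Visit 3, push [4, 0]
Visit 0, push []
Visit 4, push [5, 1]
Visit 1, push []
Visit 5, push []

DFS order: [2, 3, 0, 4, 1, 5]


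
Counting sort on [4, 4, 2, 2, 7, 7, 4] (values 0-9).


Input: [4, 4, 2, 2, 7, 7, 4]
Counts: [0, 0, 2, 0, 3, 0, 0, 2, 0, 0]

Sorted: [2, 2, 4, 4, 4, 7, 7]


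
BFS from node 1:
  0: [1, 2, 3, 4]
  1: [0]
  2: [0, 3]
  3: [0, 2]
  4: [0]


Visit 1, enqueue [0]
Visit 0, enqueue [2, 3, 4]
Visit 2, enqueue []
Visit 3, enqueue []
Visit 4, enqueue []

BFS order: [1, 0, 2, 3, 4]


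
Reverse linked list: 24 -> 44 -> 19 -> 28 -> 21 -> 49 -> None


Step 1: curr=24, set curr.next=prev(None) | reversed so far: 24
Step 2: curr=44, set curr.next=prev(24) | reversed so far: 44 -> 24
Step 3: curr=19, set curr.next=prev(44) | reversed so far: 19 -> 44 -> 24
Step 4: curr=28, set curr.next=prev(19) | reversed so far: 28 -> 19 -> 44 -> 24
Step 5: curr=21, set curr.next=prev(28) | reversed so far: 21 -> 28 -> 19 -> 44 -> 24
Step 6: curr=49, set curr.next=prev(21) | reversed so far: 49 -> 21 -> 28 -> 19 -> 44 -> 24

49 -> 21 -> 28 -> 19 -> 44 -> 24 -> None


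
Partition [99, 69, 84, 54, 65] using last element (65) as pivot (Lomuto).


Pivot: 65
  54 <= 65: swap -> [54, 69, 84, 99, 65]
Place pivot at 1: [54, 65, 84, 99, 69]

Partitioned: [54, 65, 84, 99, 69]


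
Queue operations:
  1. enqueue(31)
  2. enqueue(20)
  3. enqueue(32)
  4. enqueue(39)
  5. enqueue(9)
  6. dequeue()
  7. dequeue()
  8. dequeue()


enqueue(31) -> [31]
enqueue(20) -> [31, 20]
enqueue(32) -> [31, 20, 32]
enqueue(39) -> [31, 20, 32, 39]
enqueue(9) -> [31, 20, 32, 39, 9]
dequeue()->31, [20, 32, 39, 9]
dequeue()->20, [32, 39, 9]
dequeue()->32, [39, 9]

Final queue: [39, 9]


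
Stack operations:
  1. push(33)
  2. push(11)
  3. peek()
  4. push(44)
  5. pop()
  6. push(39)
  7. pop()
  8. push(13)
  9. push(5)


push(33) -> [33]
push(11) -> [33, 11]
peek()->11
push(44) -> [33, 11, 44]
pop()->44, [33, 11]
push(39) -> [33, 11, 39]
pop()->39, [33, 11]
push(13) -> [33, 11, 13]
push(5) -> [33, 11, 13, 5]

Final stack: [33, 11, 13, 5]


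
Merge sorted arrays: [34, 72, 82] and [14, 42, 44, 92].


Take 14 from B
Take 34 from A
Take 42 from B
Take 44 from B
Take 72 from A
Take 82 from A

Merged: [14, 34, 42, 44, 72, 82, 92]


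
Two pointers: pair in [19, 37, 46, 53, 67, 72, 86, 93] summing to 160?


lo=0(19)+hi=7(93)=112
lo=1(37)+hi=7(93)=130
lo=2(46)+hi=7(93)=139
lo=3(53)+hi=7(93)=146
lo=4(67)+hi=7(93)=160

Yes: 67+93=160


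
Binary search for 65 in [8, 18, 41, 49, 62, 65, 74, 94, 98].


Step 1: lo=0, hi=8, mid=4, val=62
Step 2: lo=5, hi=8, mid=6, val=74
Step 3: lo=5, hi=5, mid=5, val=65

Found at index 5


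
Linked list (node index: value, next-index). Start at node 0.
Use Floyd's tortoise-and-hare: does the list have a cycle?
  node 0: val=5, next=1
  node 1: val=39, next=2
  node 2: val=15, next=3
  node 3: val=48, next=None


Floyd's tortoise (slow, +1) and hare (fast, +2):
  init: slow=0, fast=0
  step 1: slow=1, fast=2
  step 2: fast 2->3->None, no cycle

Cycle: no


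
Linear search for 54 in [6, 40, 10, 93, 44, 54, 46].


i=0: 6!=54
i=1: 40!=54
i=2: 10!=54
i=3: 93!=54
i=4: 44!=54
i=5: 54==54 found!

Found at 5, 6 comps


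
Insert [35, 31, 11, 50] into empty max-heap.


Insert 35: [35]
Insert 31: [35, 31]
Insert 11: [35, 31, 11]
Insert 50: [50, 35, 11, 31]

Final heap: [50, 35, 11, 31]


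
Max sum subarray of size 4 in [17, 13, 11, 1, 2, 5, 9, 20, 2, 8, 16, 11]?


[0:4]: 42
[1:5]: 27
[2:6]: 19
[3:7]: 17
[4:8]: 36
[5:9]: 36
[6:10]: 39
[7:11]: 46
[8:12]: 37

Max: 46 at [7:11]


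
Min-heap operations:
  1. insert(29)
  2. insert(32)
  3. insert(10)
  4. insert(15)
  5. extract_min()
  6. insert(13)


insert(29) -> [29]
insert(32) -> [29, 32]
insert(10) -> [10, 32, 29]
insert(15) -> [10, 15, 29, 32]
extract_min()->10, [15, 32, 29]
insert(13) -> [13, 15, 29, 32]

Final heap: [13, 15, 29, 32]


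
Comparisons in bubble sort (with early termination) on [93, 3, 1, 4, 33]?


Algorithm: bubble sort (with early termination)
Input: [93, 3, 1, 4, 33]
Sorted: [1, 3, 4, 33, 93]

9


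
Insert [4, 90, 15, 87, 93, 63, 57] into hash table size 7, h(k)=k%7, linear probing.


Insert 4: h=4 -> slot 4
Insert 90: h=6 -> slot 6
Insert 15: h=1 -> slot 1
Insert 87: h=3 -> slot 3
Insert 93: h=2 -> slot 2
Insert 63: h=0 -> slot 0
Insert 57: h=1, 4 probes -> slot 5

Table: [63, 15, 93, 87, 4, 57, 90]


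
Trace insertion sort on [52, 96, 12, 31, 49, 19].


Initial: [52, 96, 12, 31, 49, 19]
Insert 96: [52, 96, 12, 31, 49, 19]
Insert 12: [12, 52, 96, 31, 49, 19]
Insert 31: [12, 31, 52, 96, 49, 19]
Insert 49: [12, 31, 49, 52, 96, 19]
Insert 19: [12, 19, 31, 49, 52, 96]

Sorted: [12, 19, 31, 49, 52, 96]


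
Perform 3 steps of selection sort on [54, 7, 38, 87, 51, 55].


Initial: [54, 7, 38, 87, 51, 55]
Step 1: min=7 at 1
  Swap: [7, 54, 38, 87, 51, 55]
Step 2: min=38 at 2
  Swap: [7, 38, 54, 87, 51, 55]
Step 3: min=51 at 4
  Swap: [7, 38, 51, 87, 54, 55]

After 3 steps: [7, 38, 51, 87, 54, 55]


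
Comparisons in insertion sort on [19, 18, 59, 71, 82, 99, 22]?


Algorithm: insertion sort
Input: [19, 18, 59, 71, 82, 99, 22]
Sorted: [18, 19, 22, 59, 71, 82, 99]

10


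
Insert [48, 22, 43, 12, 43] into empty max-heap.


Insert 48: [48]
Insert 22: [48, 22]
Insert 43: [48, 22, 43]
Insert 12: [48, 22, 43, 12]
Insert 43: [48, 43, 43, 12, 22]

Final heap: [48, 43, 43, 12, 22]


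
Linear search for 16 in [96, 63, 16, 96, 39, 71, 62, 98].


i=0: 96!=16
i=1: 63!=16
i=2: 16==16 found!

Found at 2, 3 comps


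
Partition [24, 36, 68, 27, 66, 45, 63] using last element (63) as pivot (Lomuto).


Pivot: 63
  24 <= 63: advance i (no swap)
  36 <= 63: advance i (no swap)
  27 <= 63: swap -> [24, 36, 27, 68, 66, 45, 63]
  45 <= 63: swap -> [24, 36, 27, 45, 66, 68, 63]
Place pivot at 4: [24, 36, 27, 45, 63, 68, 66]

Partitioned: [24, 36, 27, 45, 63, 68, 66]


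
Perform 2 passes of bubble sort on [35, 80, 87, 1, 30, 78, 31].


Initial: [35, 80, 87, 1, 30, 78, 31]
Pass 1: [35, 80, 1, 30, 78, 31, 87] (4 swaps)
Pass 2: [35, 1, 30, 78, 31, 80, 87] (4 swaps)

After 2 passes: [35, 1, 30, 78, 31, 80, 87]


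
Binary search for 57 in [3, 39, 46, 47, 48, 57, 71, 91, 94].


Step 1: lo=0, hi=8, mid=4, val=48
Step 2: lo=5, hi=8, mid=6, val=71
Step 3: lo=5, hi=5, mid=5, val=57

Found at index 5


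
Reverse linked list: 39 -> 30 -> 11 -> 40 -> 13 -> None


Step 1: curr=39, set curr.next=prev(None) | reversed so far: 39
Step 2: curr=30, set curr.next=prev(39) | reversed so far: 30 -> 39
Step 3: curr=11, set curr.next=prev(30) | reversed so far: 11 -> 30 -> 39
Step 4: curr=40, set curr.next=prev(11) | reversed so far: 40 -> 11 -> 30 -> 39
Step 5: curr=13, set curr.next=prev(40) | reversed so far: 13 -> 40 -> 11 -> 30 -> 39

13 -> 40 -> 11 -> 30 -> 39 -> None


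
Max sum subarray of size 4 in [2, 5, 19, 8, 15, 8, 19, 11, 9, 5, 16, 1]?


[0:4]: 34
[1:5]: 47
[2:6]: 50
[3:7]: 50
[4:8]: 53
[5:9]: 47
[6:10]: 44
[7:11]: 41
[8:12]: 31

Max: 53 at [4:8]


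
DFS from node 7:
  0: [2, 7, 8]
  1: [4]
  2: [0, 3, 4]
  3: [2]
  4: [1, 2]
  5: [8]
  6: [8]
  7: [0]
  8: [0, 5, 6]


Visit 7, push [0]
Visit 0, push [8, 2]
Visit 2, push [4, 3]
Visit 3, push []
Visit 4, push [1]
Visit 1, push []
Visit 8, push [6, 5]
Visit 5, push []
Visit 6, push []

DFS order: [7, 0, 2, 3, 4, 1, 8, 5, 6]


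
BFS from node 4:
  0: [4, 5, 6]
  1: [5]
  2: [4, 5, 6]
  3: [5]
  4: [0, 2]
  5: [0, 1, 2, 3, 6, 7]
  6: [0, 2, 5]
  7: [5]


Visit 4, enqueue [0, 2]
Visit 0, enqueue [5, 6]
Visit 2, enqueue []
Visit 5, enqueue [1, 3, 7]
Visit 6, enqueue []
Visit 1, enqueue []
Visit 3, enqueue []
Visit 7, enqueue []

BFS order: [4, 0, 2, 5, 6, 1, 3, 7]


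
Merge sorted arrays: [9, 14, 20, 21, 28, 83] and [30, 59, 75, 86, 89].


Take 9 from A
Take 14 from A
Take 20 from A
Take 21 from A
Take 28 from A
Take 30 from B
Take 59 from B
Take 75 from B
Take 83 from A

Merged: [9, 14, 20, 21, 28, 30, 59, 75, 83, 86, 89]


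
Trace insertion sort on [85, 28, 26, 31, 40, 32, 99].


Initial: [85, 28, 26, 31, 40, 32, 99]
Insert 28: [28, 85, 26, 31, 40, 32, 99]
Insert 26: [26, 28, 85, 31, 40, 32, 99]
Insert 31: [26, 28, 31, 85, 40, 32, 99]
Insert 40: [26, 28, 31, 40, 85, 32, 99]
Insert 32: [26, 28, 31, 32, 40, 85, 99]
Insert 99: [26, 28, 31, 32, 40, 85, 99]

Sorted: [26, 28, 31, 32, 40, 85, 99]


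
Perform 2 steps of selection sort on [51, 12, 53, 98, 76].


Initial: [51, 12, 53, 98, 76]
Step 1: min=12 at 1
  Swap: [12, 51, 53, 98, 76]
Step 2: min=51 at 1
  Swap: [12, 51, 53, 98, 76]

After 2 steps: [12, 51, 53, 98, 76]


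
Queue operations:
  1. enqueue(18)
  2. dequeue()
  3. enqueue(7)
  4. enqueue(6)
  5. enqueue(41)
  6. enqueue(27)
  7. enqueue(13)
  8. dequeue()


enqueue(18) -> [18]
dequeue()->18, []
enqueue(7) -> [7]
enqueue(6) -> [7, 6]
enqueue(41) -> [7, 6, 41]
enqueue(27) -> [7, 6, 41, 27]
enqueue(13) -> [7, 6, 41, 27, 13]
dequeue()->7, [6, 41, 27, 13]

Final queue: [6, 41, 27, 13]


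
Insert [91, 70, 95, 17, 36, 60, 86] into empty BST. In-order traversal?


Insert 91: root
Insert 70: L from 91
Insert 95: R from 91
Insert 17: L from 91 -> L from 70
Insert 36: L from 91 -> L from 70 -> R from 17
Insert 60: L from 91 -> L from 70 -> R from 17 -> R from 36
Insert 86: L from 91 -> R from 70

In-order: [17, 36, 60, 70, 86, 91, 95]


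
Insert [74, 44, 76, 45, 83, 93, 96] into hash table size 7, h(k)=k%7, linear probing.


Insert 74: h=4 -> slot 4
Insert 44: h=2 -> slot 2
Insert 76: h=6 -> slot 6
Insert 45: h=3 -> slot 3
Insert 83: h=6, 1 probes -> slot 0
Insert 93: h=2, 3 probes -> slot 5
Insert 96: h=5, 3 probes -> slot 1

Table: [83, 96, 44, 45, 74, 93, 76]


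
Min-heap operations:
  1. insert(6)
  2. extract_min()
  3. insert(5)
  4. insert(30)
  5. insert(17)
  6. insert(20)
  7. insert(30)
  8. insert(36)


insert(6) -> [6]
extract_min()->6, []
insert(5) -> [5]
insert(30) -> [5, 30]
insert(17) -> [5, 30, 17]
insert(20) -> [5, 20, 17, 30]
insert(30) -> [5, 20, 17, 30, 30]
insert(36) -> [5, 20, 17, 30, 30, 36]

Final heap: [5, 20, 17, 30, 30, 36]


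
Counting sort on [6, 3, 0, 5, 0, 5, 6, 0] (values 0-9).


Input: [6, 3, 0, 5, 0, 5, 6, 0]
Counts: [3, 0, 0, 1, 0, 2, 2, 0, 0, 0]

Sorted: [0, 0, 0, 3, 5, 5, 6, 6]


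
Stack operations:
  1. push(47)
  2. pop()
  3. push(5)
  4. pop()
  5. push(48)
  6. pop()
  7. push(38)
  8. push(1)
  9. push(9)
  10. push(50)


push(47) -> [47]
pop()->47, []
push(5) -> [5]
pop()->5, []
push(48) -> [48]
pop()->48, []
push(38) -> [38]
push(1) -> [38, 1]
push(9) -> [38, 1, 9]
push(50) -> [38, 1, 9, 50]

Final stack: [38, 1, 9, 50]


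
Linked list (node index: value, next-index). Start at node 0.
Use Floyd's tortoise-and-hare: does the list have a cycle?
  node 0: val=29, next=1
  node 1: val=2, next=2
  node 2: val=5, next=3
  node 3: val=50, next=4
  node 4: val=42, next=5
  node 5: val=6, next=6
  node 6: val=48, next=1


Floyd's tortoise (slow, +1) and hare (fast, +2):
  init: slow=0, fast=0
  step 1: slow=1, fast=2
  step 2: slow=2, fast=4
  step 3: slow=3, fast=6
  step 4: slow=4, fast=2
  step 5: slow=5, fast=4
  step 6: slow=6, fast=6
  slow == fast at node 6: cycle detected

Cycle: yes


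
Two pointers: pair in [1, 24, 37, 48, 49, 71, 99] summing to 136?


lo=0(1)+hi=6(99)=100
lo=1(24)+hi=6(99)=123
lo=2(37)+hi=6(99)=136

Yes: 37+99=136


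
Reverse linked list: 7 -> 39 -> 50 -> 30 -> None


Step 1: curr=7, set curr.next=prev(None) | reversed so far: 7
Step 2: curr=39, set curr.next=prev(7) | reversed so far: 39 -> 7
Step 3: curr=50, set curr.next=prev(39) | reversed so far: 50 -> 39 -> 7
Step 4: curr=30, set curr.next=prev(50) | reversed so far: 30 -> 50 -> 39 -> 7

30 -> 50 -> 39 -> 7 -> None


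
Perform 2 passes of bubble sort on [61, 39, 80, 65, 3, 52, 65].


Initial: [61, 39, 80, 65, 3, 52, 65]
Pass 1: [39, 61, 65, 3, 52, 65, 80] (5 swaps)
Pass 2: [39, 61, 3, 52, 65, 65, 80] (2 swaps)

After 2 passes: [39, 61, 3, 52, 65, 65, 80]


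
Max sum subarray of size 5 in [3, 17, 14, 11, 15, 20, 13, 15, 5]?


[0:5]: 60
[1:6]: 77
[2:7]: 73
[3:8]: 74
[4:9]: 68

Max: 77 at [1:6]


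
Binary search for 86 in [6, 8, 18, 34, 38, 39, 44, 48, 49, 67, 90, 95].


Step 1: lo=0, hi=11, mid=5, val=39
Step 2: lo=6, hi=11, mid=8, val=49
Step 3: lo=9, hi=11, mid=10, val=90
Step 4: lo=9, hi=9, mid=9, val=67

Not found


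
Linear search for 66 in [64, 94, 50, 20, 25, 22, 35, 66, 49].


i=0: 64!=66
i=1: 94!=66
i=2: 50!=66
i=3: 20!=66
i=4: 25!=66
i=5: 22!=66
i=6: 35!=66
i=7: 66==66 found!

Found at 7, 8 comps


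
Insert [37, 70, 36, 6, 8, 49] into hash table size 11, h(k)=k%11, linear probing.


Insert 37: h=4 -> slot 4
Insert 70: h=4, 1 probes -> slot 5
Insert 36: h=3 -> slot 3
Insert 6: h=6 -> slot 6
Insert 8: h=8 -> slot 8
Insert 49: h=5, 2 probes -> slot 7

Table: [None, None, None, 36, 37, 70, 6, 49, 8, None, None]


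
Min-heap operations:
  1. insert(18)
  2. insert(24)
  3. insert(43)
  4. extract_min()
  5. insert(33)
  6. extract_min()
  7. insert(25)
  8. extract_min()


insert(18) -> [18]
insert(24) -> [18, 24]
insert(43) -> [18, 24, 43]
extract_min()->18, [24, 43]
insert(33) -> [24, 43, 33]
extract_min()->24, [33, 43]
insert(25) -> [25, 43, 33]
extract_min()->25, [33, 43]

Final heap: [33, 43]


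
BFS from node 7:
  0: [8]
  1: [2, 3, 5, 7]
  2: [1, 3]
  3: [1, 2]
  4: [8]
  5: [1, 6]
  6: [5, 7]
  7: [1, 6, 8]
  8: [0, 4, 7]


Visit 7, enqueue [1, 6, 8]
Visit 1, enqueue [2, 3, 5]
Visit 6, enqueue []
Visit 8, enqueue [0, 4]
Visit 2, enqueue []
Visit 3, enqueue []
Visit 5, enqueue []
Visit 0, enqueue []
Visit 4, enqueue []

BFS order: [7, 1, 6, 8, 2, 3, 5, 0, 4]


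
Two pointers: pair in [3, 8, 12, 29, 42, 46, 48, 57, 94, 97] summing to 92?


lo=0(3)+hi=9(97)=100
lo=0(3)+hi=8(94)=97
lo=0(3)+hi=7(57)=60
lo=1(8)+hi=7(57)=65
lo=2(12)+hi=7(57)=69
lo=3(29)+hi=7(57)=86
lo=4(42)+hi=7(57)=99
lo=4(42)+hi=6(48)=90
lo=5(46)+hi=6(48)=94

No pair found


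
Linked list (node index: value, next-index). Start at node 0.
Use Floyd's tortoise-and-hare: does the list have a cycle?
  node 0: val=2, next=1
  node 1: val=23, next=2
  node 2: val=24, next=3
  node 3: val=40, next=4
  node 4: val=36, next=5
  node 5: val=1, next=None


Floyd's tortoise (slow, +1) and hare (fast, +2):
  init: slow=0, fast=0
  step 1: slow=1, fast=2
  step 2: slow=2, fast=4
  step 3: fast 4->5->None, no cycle

Cycle: no


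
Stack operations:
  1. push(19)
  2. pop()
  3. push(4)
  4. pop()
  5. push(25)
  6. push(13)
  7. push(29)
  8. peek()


push(19) -> [19]
pop()->19, []
push(4) -> [4]
pop()->4, []
push(25) -> [25]
push(13) -> [25, 13]
push(29) -> [25, 13, 29]
peek()->29

Final stack: [25, 13, 29]


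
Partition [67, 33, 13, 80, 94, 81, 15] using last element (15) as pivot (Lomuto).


Pivot: 15
  13 <= 15: swap -> [13, 33, 67, 80, 94, 81, 15]
Place pivot at 1: [13, 15, 67, 80, 94, 81, 33]

Partitioned: [13, 15, 67, 80, 94, 81, 33]


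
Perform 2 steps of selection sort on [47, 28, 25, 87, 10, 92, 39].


Initial: [47, 28, 25, 87, 10, 92, 39]
Step 1: min=10 at 4
  Swap: [10, 28, 25, 87, 47, 92, 39]
Step 2: min=25 at 2
  Swap: [10, 25, 28, 87, 47, 92, 39]

After 2 steps: [10, 25, 28, 87, 47, 92, 39]


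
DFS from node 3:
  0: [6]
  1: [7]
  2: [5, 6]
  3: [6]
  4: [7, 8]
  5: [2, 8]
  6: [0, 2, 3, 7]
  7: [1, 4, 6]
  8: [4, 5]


Visit 3, push [6]
Visit 6, push [7, 2, 0]
Visit 0, push []
Visit 2, push [5]
Visit 5, push [8]
Visit 8, push [4]
Visit 4, push [7]
Visit 7, push [1]
Visit 1, push []

DFS order: [3, 6, 0, 2, 5, 8, 4, 7, 1]


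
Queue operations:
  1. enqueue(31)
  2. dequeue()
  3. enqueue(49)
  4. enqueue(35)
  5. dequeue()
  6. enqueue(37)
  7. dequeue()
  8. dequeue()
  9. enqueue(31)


enqueue(31) -> [31]
dequeue()->31, []
enqueue(49) -> [49]
enqueue(35) -> [49, 35]
dequeue()->49, [35]
enqueue(37) -> [35, 37]
dequeue()->35, [37]
dequeue()->37, []
enqueue(31) -> [31]

Final queue: [31]


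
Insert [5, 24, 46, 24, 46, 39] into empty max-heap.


Insert 5: [5]
Insert 24: [24, 5]
Insert 46: [46, 5, 24]
Insert 24: [46, 24, 24, 5]
Insert 46: [46, 46, 24, 5, 24]
Insert 39: [46, 46, 39, 5, 24, 24]

Final heap: [46, 46, 39, 5, 24, 24]


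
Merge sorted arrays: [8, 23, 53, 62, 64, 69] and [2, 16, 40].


Take 2 from B
Take 8 from A
Take 16 from B
Take 23 from A
Take 40 from B

Merged: [2, 8, 16, 23, 40, 53, 62, 64, 69]


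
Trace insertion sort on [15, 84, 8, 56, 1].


Initial: [15, 84, 8, 56, 1]
Insert 84: [15, 84, 8, 56, 1]
Insert 8: [8, 15, 84, 56, 1]
Insert 56: [8, 15, 56, 84, 1]
Insert 1: [1, 8, 15, 56, 84]

Sorted: [1, 8, 15, 56, 84]


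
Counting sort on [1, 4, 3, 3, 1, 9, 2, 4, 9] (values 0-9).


Input: [1, 4, 3, 3, 1, 9, 2, 4, 9]
Counts: [0, 2, 1, 2, 2, 0, 0, 0, 0, 2]

Sorted: [1, 1, 2, 3, 3, 4, 4, 9, 9]


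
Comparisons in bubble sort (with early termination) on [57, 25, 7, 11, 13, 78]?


Algorithm: bubble sort (with early termination)
Input: [57, 25, 7, 11, 13, 78]
Sorted: [7, 11, 13, 25, 57, 78]

12


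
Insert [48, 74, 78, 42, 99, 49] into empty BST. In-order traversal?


Insert 48: root
Insert 74: R from 48
Insert 78: R from 48 -> R from 74
Insert 42: L from 48
Insert 99: R from 48 -> R from 74 -> R from 78
Insert 49: R from 48 -> L from 74

In-order: [42, 48, 49, 74, 78, 99]


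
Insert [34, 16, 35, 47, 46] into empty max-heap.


Insert 34: [34]
Insert 16: [34, 16]
Insert 35: [35, 16, 34]
Insert 47: [47, 35, 34, 16]
Insert 46: [47, 46, 34, 16, 35]

Final heap: [47, 46, 34, 16, 35]


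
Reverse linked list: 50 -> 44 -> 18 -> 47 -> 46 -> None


Step 1: curr=50, set curr.next=prev(None) | reversed so far: 50
Step 2: curr=44, set curr.next=prev(50) | reversed so far: 44 -> 50
Step 3: curr=18, set curr.next=prev(44) | reversed so far: 18 -> 44 -> 50
Step 4: curr=47, set curr.next=prev(18) | reversed so far: 47 -> 18 -> 44 -> 50
Step 5: curr=46, set curr.next=prev(47) | reversed so far: 46 -> 47 -> 18 -> 44 -> 50

46 -> 47 -> 18 -> 44 -> 50 -> None


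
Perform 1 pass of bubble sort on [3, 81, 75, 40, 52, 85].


Initial: [3, 81, 75, 40, 52, 85]
Pass 1: [3, 75, 40, 52, 81, 85] (3 swaps)

After 1 pass: [3, 75, 40, 52, 81, 85]


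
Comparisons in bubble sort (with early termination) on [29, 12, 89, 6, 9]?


Algorithm: bubble sort (with early termination)
Input: [29, 12, 89, 6, 9]
Sorted: [6, 9, 12, 29, 89]

10


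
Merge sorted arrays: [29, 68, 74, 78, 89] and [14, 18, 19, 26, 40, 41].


Take 14 from B
Take 18 from B
Take 19 from B
Take 26 from B
Take 29 from A
Take 40 from B
Take 41 from B

Merged: [14, 18, 19, 26, 29, 40, 41, 68, 74, 78, 89]


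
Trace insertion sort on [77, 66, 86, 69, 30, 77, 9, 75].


Initial: [77, 66, 86, 69, 30, 77, 9, 75]
Insert 66: [66, 77, 86, 69, 30, 77, 9, 75]
Insert 86: [66, 77, 86, 69, 30, 77, 9, 75]
Insert 69: [66, 69, 77, 86, 30, 77, 9, 75]
Insert 30: [30, 66, 69, 77, 86, 77, 9, 75]
Insert 77: [30, 66, 69, 77, 77, 86, 9, 75]
Insert 9: [9, 30, 66, 69, 77, 77, 86, 75]
Insert 75: [9, 30, 66, 69, 75, 77, 77, 86]

Sorted: [9, 30, 66, 69, 75, 77, 77, 86]


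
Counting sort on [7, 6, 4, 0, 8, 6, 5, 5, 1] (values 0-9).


Input: [7, 6, 4, 0, 8, 6, 5, 5, 1]
Counts: [1, 1, 0, 0, 1, 2, 2, 1, 1, 0]

Sorted: [0, 1, 4, 5, 5, 6, 6, 7, 8]


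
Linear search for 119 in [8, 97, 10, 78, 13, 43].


i=0: 8!=119
i=1: 97!=119
i=2: 10!=119
i=3: 78!=119
i=4: 13!=119
i=5: 43!=119

Not found, 6 comps


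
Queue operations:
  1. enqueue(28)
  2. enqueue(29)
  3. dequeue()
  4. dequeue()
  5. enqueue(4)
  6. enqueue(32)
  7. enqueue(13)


enqueue(28) -> [28]
enqueue(29) -> [28, 29]
dequeue()->28, [29]
dequeue()->29, []
enqueue(4) -> [4]
enqueue(32) -> [4, 32]
enqueue(13) -> [4, 32, 13]

Final queue: [4, 32, 13]


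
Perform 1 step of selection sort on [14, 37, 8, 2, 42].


Initial: [14, 37, 8, 2, 42]
Step 1: min=2 at 3
  Swap: [2, 37, 8, 14, 42]

After 1 step: [2, 37, 8, 14, 42]


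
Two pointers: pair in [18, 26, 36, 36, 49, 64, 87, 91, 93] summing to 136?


lo=0(18)+hi=8(93)=111
lo=1(26)+hi=8(93)=119
lo=2(36)+hi=8(93)=129
lo=3(36)+hi=8(93)=129
lo=4(49)+hi=8(93)=142
lo=4(49)+hi=7(91)=140
lo=4(49)+hi=6(87)=136

Yes: 49+87=136


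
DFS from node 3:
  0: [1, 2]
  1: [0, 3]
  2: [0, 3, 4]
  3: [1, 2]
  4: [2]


Visit 3, push [2, 1]
Visit 1, push [0]
Visit 0, push [2]
Visit 2, push [4]
Visit 4, push []

DFS order: [3, 1, 0, 2, 4]


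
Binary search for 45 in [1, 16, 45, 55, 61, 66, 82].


Step 1: lo=0, hi=6, mid=3, val=55
Step 2: lo=0, hi=2, mid=1, val=16
Step 3: lo=2, hi=2, mid=2, val=45

Found at index 2


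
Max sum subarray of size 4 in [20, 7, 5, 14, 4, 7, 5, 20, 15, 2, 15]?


[0:4]: 46
[1:5]: 30
[2:6]: 30
[3:7]: 30
[4:8]: 36
[5:9]: 47
[6:10]: 42
[7:11]: 52

Max: 52 at [7:11]


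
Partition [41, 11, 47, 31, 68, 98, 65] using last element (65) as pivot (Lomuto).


Pivot: 65
  41 <= 65: advance i (no swap)
  11 <= 65: advance i (no swap)
  47 <= 65: advance i (no swap)
  31 <= 65: advance i (no swap)
Place pivot at 4: [41, 11, 47, 31, 65, 98, 68]

Partitioned: [41, 11, 47, 31, 65, 98, 68]


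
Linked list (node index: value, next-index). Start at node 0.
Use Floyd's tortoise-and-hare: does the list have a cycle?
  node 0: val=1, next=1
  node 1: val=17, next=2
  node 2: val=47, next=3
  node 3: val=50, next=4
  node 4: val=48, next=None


Floyd's tortoise (slow, +1) and hare (fast, +2):
  init: slow=0, fast=0
  step 1: slow=1, fast=2
  step 2: slow=2, fast=4
  step 3: fast -> None, no cycle

Cycle: no


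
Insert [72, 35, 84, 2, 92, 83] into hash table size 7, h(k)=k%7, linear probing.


Insert 72: h=2 -> slot 2
Insert 35: h=0 -> slot 0
Insert 84: h=0, 1 probes -> slot 1
Insert 2: h=2, 1 probes -> slot 3
Insert 92: h=1, 3 probes -> slot 4
Insert 83: h=6 -> slot 6

Table: [35, 84, 72, 2, 92, None, 83]


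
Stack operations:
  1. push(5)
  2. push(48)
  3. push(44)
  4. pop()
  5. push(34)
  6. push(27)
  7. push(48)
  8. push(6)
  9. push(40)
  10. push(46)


push(5) -> [5]
push(48) -> [5, 48]
push(44) -> [5, 48, 44]
pop()->44, [5, 48]
push(34) -> [5, 48, 34]
push(27) -> [5, 48, 34, 27]
push(48) -> [5, 48, 34, 27, 48]
push(6) -> [5, 48, 34, 27, 48, 6]
push(40) -> [5, 48, 34, 27, 48, 6, 40]
push(46) -> [5, 48, 34, 27, 48, 6, 40, 46]

Final stack: [5, 48, 34, 27, 48, 6, 40, 46]


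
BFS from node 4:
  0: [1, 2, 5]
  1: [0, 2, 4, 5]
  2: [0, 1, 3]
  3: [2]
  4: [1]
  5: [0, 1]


Visit 4, enqueue [1]
Visit 1, enqueue [0, 2, 5]
Visit 0, enqueue []
Visit 2, enqueue [3]
Visit 5, enqueue []
Visit 3, enqueue []

BFS order: [4, 1, 0, 2, 5, 3]


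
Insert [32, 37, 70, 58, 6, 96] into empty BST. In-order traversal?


Insert 32: root
Insert 37: R from 32
Insert 70: R from 32 -> R from 37
Insert 58: R from 32 -> R from 37 -> L from 70
Insert 6: L from 32
Insert 96: R from 32 -> R from 37 -> R from 70

In-order: [6, 32, 37, 58, 70, 96]


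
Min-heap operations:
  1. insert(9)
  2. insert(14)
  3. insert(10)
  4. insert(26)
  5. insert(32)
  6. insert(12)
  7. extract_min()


insert(9) -> [9]
insert(14) -> [9, 14]
insert(10) -> [9, 14, 10]
insert(26) -> [9, 14, 10, 26]
insert(32) -> [9, 14, 10, 26, 32]
insert(12) -> [9, 14, 10, 26, 32, 12]
extract_min()->9, [10, 14, 12, 26, 32]

Final heap: [10, 14, 12, 26, 32]


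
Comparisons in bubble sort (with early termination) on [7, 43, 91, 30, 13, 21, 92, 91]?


Algorithm: bubble sort (with early termination)
Input: [7, 43, 91, 30, 13, 21, 92, 91]
Sorted: [7, 13, 21, 30, 43, 91, 91, 92]

22


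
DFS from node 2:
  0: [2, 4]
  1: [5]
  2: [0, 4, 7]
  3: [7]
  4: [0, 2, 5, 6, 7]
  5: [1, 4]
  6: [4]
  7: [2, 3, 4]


Visit 2, push [7, 4, 0]
Visit 0, push [4]
Visit 4, push [7, 6, 5]
Visit 5, push [1]
Visit 1, push []
Visit 6, push []
Visit 7, push [3]
Visit 3, push []

DFS order: [2, 0, 4, 5, 1, 6, 7, 3]


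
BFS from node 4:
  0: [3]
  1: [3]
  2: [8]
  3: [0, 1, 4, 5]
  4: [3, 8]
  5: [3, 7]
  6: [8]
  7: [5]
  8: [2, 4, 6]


Visit 4, enqueue [3, 8]
Visit 3, enqueue [0, 1, 5]
Visit 8, enqueue [2, 6]
Visit 0, enqueue []
Visit 1, enqueue []
Visit 5, enqueue [7]
Visit 2, enqueue []
Visit 6, enqueue []
Visit 7, enqueue []

BFS order: [4, 3, 8, 0, 1, 5, 2, 6, 7]


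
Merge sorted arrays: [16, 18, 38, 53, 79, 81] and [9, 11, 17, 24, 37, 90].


Take 9 from B
Take 11 from B
Take 16 from A
Take 17 from B
Take 18 from A
Take 24 from B
Take 37 from B
Take 38 from A
Take 53 from A
Take 79 from A
Take 81 from A

Merged: [9, 11, 16, 17, 18, 24, 37, 38, 53, 79, 81, 90]


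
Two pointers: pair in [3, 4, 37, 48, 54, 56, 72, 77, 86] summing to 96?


lo=0(3)+hi=8(86)=89
lo=1(4)+hi=8(86)=90
lo=2(37)+hi=8(86)=123
lo=2(37)+hi=7(77)=114
lo=2(37)+hi=6(72)=109
lo=2(37)+hi=5(56)=93
lo=3(48)+hi=5(56)=104
lo=3(48)+hi=4(54)=102

No pair found


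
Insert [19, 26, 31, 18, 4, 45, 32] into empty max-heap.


Insert 19: [19]
Insert 26: [26, 19]
Insert 31: [31, 19, 26]
Insert 18: [31, 19, 26, 18]
Insert 4: [31, 19, 26, 18, 4]
Insert 45: [45, 19, 31, 18, 4, 26]
Insert 32: [45, 19, 32, 18, 4, 26, 31]

Final heap: [45, 19, 32, 18, 4, 26, 31]


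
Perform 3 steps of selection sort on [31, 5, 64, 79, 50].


Initial: [31, 5, 64, 79, 50]
Step 1: min=5 at 1
  Swap: [5, 31, 64, 79, 50]
Step 2: min=31 at 1
  Swap: [5, 31, 64, 79, 50]
Step 3: min=50 at 4
  Swap: [5, 31, 50, 79, 64]

After 3 steps: [5, 31, 50, 79, 64]


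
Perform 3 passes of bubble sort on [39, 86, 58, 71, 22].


Initial: [39, 86, 58, 71, 22]
Pass 1: [39, 58, 71, 22, 86] (3 swaps)
Pass 2: [39, 58, 22, 71, 86] (1 swaps)
Pass 3: [39, 22, 58, 71, 86] (1 swaps)

After 3 passes: [39, 22, 58, 71, 86]


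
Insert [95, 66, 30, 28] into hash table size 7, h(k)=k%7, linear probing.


Insert 95: h=4 -> slot 4
Insert 66: h=3 -> slot 3
Insert 30: h=2 -> slot 2
Insert 28: h=0 -> slot 0

Table: [28, None, 30, 66, 95, None, None]


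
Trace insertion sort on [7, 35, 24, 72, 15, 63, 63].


Initial: [7, 35, 24, 72, 15, 63, 63]
Insert 35: [7, 35, 24, 72, 15, 63, 63]
Insert 24: [7, 24, 35, 72, 15, 63, 63]
Insert 72: [7, 24, 35, 72, 15, 63, 63]
Insert 15: [7, 15, 24, 35, 72, 63, 63]
Insert 63: [7, 15, 24, 35, 63, 72, 63]
Insert 63: [7, 15, 24, 35, 63, 63, 72]

Sorted: [7, 15, 24, 35, 63, 63, 72]


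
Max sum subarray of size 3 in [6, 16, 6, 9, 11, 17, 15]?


[0:3]: 28
[1:4]: 31
[2:5]: 26
[3:6]: 37
[4:7]: 43

Max: 43 at [4:7]


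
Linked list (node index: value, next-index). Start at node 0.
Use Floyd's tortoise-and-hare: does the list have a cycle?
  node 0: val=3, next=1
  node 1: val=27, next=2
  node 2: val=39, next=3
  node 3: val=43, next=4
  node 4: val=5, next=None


Floyd's tortoise (slow, +1) and hare (fast, +2):
  init: slow=0, fast=0
  step 1: slow=1, fast=2
  step 2: slow=2, fast=4
  step 3: fast -> None, no cycle

Cycle: no


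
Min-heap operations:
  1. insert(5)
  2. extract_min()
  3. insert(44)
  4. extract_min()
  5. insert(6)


insert(5) -> [5]
extract_min()->5, []
insert(44) -> [44]
extract_min()->44, []
insert(6) -> [6]

Final heap: [6]


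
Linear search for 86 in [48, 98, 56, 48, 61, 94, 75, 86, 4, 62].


i=0: 48!=86
i=1: 98!=86
i=2: 56!=86
i=3: 48!=86
i=4: 61!=86
i=5: 94!=86
i=6: 75!=86
i=7: 86==86 found!

Found at 7, 8 comps


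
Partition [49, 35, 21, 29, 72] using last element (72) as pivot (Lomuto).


Pivot: 72
  49 <= 72: advance i (no swap)
  35 <= 72: advance i (no swap)
  21 <= 72: advance i (no swap)
  29 <= 72: advance i (no swap)
Place pivot at 4: [49, 35, 21, 29, 72]

Partitioned: [49, 35, 21, 29, 72]


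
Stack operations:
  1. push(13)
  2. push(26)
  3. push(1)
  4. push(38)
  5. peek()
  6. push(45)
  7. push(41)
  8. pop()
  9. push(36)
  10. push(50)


push(13) -> [13]
push(26) -> [13, 26]
push(1) -> [13, 26, 1]
push(38) -> [13, 26, 1, 38]
peek()->38
push(45) -> [13, 26, 1, 38, 45]
push(41) -> [13, 26, 1, 38, 45, 41]
pop()->41, [13, 26, 1, 38, 45]
push(36) -> [13, 26, 1, 38, 45, 36]
push(50) -> [13, 26, 1, 38, 45, 36, 50]

Final stack: [13, 26, 1, 38, 45, 36, 50]


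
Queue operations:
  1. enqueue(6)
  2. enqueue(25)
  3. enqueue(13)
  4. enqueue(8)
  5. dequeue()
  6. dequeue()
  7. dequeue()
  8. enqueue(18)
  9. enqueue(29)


enqueue(6) -> [6]
enqueue(25) -> [6, 25]
enqueue(13) -> [6, 25, 13]
enqueue(8) -> [6, 25, 13, 8]
dequeue()->6, [25, 13, 8]
dequeue()->25, [13, 8]
dequeue()->13, [8]
enqueue(18) -> [8, 18]
enqueue(29) -> [8, 18, 29]

Final queue: [8, 18, 29]


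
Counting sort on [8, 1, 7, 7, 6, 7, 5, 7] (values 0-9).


Input: [8, 1, 7, 7, 6, 7, 5, 7]
Counts: [0, 1, 0, 0, 0, 1, 1, 4, 1, 0]

Sorted: [1, 5, 6, 7, 7, 7, 7, 8]


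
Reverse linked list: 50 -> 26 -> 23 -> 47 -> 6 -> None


Step 1: curr=50, set curr.next=prev(None) | reversed so far: 50
Step 2: curr=26, set curr.next=prev(50) | reversed so far: 26 -> 50
Step 3: curr=23, set curr.next=prev(26) | reversed so far: 23 -> 26 -> 50
Step 4: curr=47, set curr.next=prev(23) | reversed so far: 47 -> 23 -> 26 -> 50
Step 5: curr=6, set curr.next=prev(47) | reversed so far: 6 -> 47 -> 23 -> 26 -> 50

6 -> 47 -> 23 -> 26 -> 50 -> None


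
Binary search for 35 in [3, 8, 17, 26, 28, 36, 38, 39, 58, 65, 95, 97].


Step 1: lo=0, hi=11, mid=5, val=36
Step 2: lo=0, hi=4, mid=2, val=17
Step 3: lo=3, hi=4, mid=3, val=26
Step 4: lo=4, hi=4, mid=4, val=28

Not found


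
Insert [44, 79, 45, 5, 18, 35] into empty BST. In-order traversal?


Insert 44: root
Insert 79: R from 44
Insert 45: R from 44 -> L from 79
Insert 5: L from 44
Insert 18: L from 44 -> R from 5
Insert 35: L from 44 -> R from 5 -> R from 18

In-order: [5, 18, 35, 44, 45, 79]


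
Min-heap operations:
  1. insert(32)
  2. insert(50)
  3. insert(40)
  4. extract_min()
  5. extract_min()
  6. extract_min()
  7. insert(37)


insert(32) -> [32]
insert(50) -> [32, 50]
insert(40) -> [32, 50, 40]
extract_min()->32, [40, 50]
extract_min()->40, [50]
extract_min()->50, []
insert(37) -> [37]

Final heap: [37]


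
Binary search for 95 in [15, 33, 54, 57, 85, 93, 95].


Step 1: lo=0, hi=6, mid=3, val=57
Step 2: lo=4, hi=6, mid=5, val=93
Step 3: lo=6, hi=6, mid=6, val=95

Found at index 6


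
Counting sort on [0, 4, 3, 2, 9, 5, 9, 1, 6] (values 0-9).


Input: [0, 4, 3, 2, 9, 5, 9, 1, 6]
Counts: [1, 1, 1, 1, 1, 1, 1, 0, 0, 2]

Sorted: [0, 1, 2, 3, 4, 5, 6, 9, 9]


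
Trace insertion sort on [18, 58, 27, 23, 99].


Initial: [18, 58, 27, 23, 99]
Insert 58: [18, 58, 27, 23, 99]
Insert 27: [18, 27, 58, 23, 99]
Insert 23: [18, 23, 27, 58, 99]
Insert 99: [18, 23, 27, 58, 99]

Sorted: [18, 23, 27, 58, 99]


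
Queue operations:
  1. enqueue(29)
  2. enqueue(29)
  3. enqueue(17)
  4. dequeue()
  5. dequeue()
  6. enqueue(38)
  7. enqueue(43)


enqueue(29) -> [29]
enqueue(29) -> [29, 29]
enqueue(17) -> [29, 29, 17]
dequeue()->29, [29, 17]
dequeue()->29, [17]
enqueue(38) -> [17, 38]
enqueue(43) -> [17, 38, 43]

Final queue: [17, 38, 43]


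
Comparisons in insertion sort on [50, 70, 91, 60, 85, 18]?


Algorithm: insertion sort
Input: [50, 70, 91, 60, 85, 18]
Sorted: [18, 50, 60, 70, 85, 91]

12


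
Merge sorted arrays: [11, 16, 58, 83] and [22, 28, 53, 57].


Take 11 from A
Take 16 from A
Take 22 from B
Take 28 from B
Take 53 from B
Take 57 from B

Merged: [11, 16, 22, 28, 53, 57, 58, 83]


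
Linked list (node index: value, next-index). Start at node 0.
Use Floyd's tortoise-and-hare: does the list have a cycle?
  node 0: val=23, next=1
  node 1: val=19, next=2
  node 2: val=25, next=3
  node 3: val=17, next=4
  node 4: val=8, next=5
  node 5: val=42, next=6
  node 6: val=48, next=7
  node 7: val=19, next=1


Floyd's tortoise (slow, +1) and hare (fast, +2):
  init: slow=0, fast=0
  step 1: slow=1, fast=2
  step 2: slow=2, fast=4
  step 3: slow=3, fast=6
  step 4: slow=4, fast=1
  step 5: slow=5, fast=3
  step 6: slow=6, fast=5
  step 7: slow=7, fast=7
  slow == fast at node 7: cycle detected

Cycle: yes


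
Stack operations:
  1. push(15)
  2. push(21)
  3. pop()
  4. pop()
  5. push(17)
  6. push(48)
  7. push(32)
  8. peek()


push(15) -> [15]
push(21) -> [15, 21]
pop()->21, [15]
pop()->15, []
push(17) -> [17]
push(48) -> [17, 48]
push(32) -> [17, 48, 32]
peek()->32

Final stack: [17, 48, 32]


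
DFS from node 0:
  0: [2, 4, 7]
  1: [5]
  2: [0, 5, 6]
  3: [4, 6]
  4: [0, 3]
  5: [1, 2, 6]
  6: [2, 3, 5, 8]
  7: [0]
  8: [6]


Visit 0, push [7, 4, 2]
Visit 2, push [6, 5]
Visit 5, push [6, 1]
Visit 1, push []
Visit 6, push [8, 3]
Visit 3, push [4]
Visit 4, push []
Visit 8, push []
Visit 7, push []

DFS order: [0, 2, 5, 1, 6, 3, 4, 8, 7]


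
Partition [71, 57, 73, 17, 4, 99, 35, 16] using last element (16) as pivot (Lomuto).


Pivot: 16
  4 <= 16: swap -> [4, 57, 73, 17, 71, 99, 35, 16]
Place pivot at 1: [4, 16, 73, 17, 71, 99, 35, 57]

Partitioned: [4, 16, 73, 17, 71, 99, 35, 57]


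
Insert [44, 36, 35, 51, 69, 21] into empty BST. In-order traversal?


Insert 44: root
Insert 36: L from 44
Insert 35: L from 44 -> L from 36
Insert 51: R from 44
Insert 69: R from 44 -> R from 51
Insert 21: L from 44 -> L from 36 -> L from 35

In-order: [21, 35, 36, 44, 51, 69]


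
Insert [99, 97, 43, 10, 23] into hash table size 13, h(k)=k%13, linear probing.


Insert 99: h=8 -> slot 8
Insert 97: h=6 -> slot 6
Insert 43: h=4 -> slot 4
Insert 10: h=10 -> slot 10
Insert 23: h=10, 1 probes -> slot 11

Table: [None, None, None, None, 43, None, 97, None, 99, None, 10, 23, None]


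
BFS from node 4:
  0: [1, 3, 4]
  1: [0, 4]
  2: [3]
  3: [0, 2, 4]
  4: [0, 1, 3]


Visit 4, enqueue [0, 1, 3]
Visit 0, enqueue []
Visit 1, enqueue []
Visit 3, enqueue [2]
Visit 2, enqueue []

BFS order: [4, 0, 1, 3, 2]


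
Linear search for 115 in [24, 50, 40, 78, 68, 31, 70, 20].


i=0: 24!=115
i=1: 50!=115
i=2: 40!=115
i=3: 78!=115
i=4: 68!=115
i=5: 31!=115
i=6: 70!=115
i=7: 20!=115

Not found, 8 comps


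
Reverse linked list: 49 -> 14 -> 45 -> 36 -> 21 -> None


Step 1: curr=49, set curr.next=prev(None) | reversed so far: 49
Step 2: curr=14, set curr.next=prev(49) | reversed so far: 14 -> 49
Step 3: curr=45, set curr.next=prev(14) | reversed so far: 45 -> 14 -> 49
Step 4: curr=36, set curr.next=prev(45) | reversed so far: 36 -> 45 -> 14 -> 49
Step 5: curr=21, set curr.next=prev(36) | reversed so far: 21 -> 36 -> 45 -> 14 -> 49

21 -> 36 -> 45 -> 14 -> 49 -> None


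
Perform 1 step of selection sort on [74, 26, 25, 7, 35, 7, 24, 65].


Initial: [74, 26, 25, 7, 35, 7, 24, 65]
Step 1: min=7 at 3
  Swap: [7, 26, 25, 74, 35, 7, 24, 65]

After 1 step: [7, 26, 25, 74, 35, 7, 24, 65]


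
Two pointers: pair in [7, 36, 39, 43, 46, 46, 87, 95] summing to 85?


lo=0(7)+hi=7(95)=102
lo=0(7)+hi=6(87)=94
lo=0(7)+hi=5(46)=53
lo=1(36)+hi=5(46)=82
lo=2(39)+hi=5(46)=85

Yes: 39+46=85


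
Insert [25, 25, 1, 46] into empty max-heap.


Insert 25: [25]
Insert 25: [25, 25]
Insert 1: [25, 25, 1]
Insert 46: [46, 25, 1, 25]

Final heap: [46, 25, 1, 25]


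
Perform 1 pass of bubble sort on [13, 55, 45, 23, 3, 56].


Initial: [13, 55, 45, 23, 3, 56]
Pass 1: [13, 45, 23, 3, 55, 56] (3 swaps)

After 1 pass: [13, 45, 23, 3, 55, 56]


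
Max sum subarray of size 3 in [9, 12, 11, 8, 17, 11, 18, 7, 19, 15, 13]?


[0:3]: 32
[1:4]: 31
[2:5]: 36
[3:6]: 36
[4:7]: 46
[5:8]: 36
[6:9]: 44
[7:10]: 41
[8:11]: 47

Max: 47 at [8:11]


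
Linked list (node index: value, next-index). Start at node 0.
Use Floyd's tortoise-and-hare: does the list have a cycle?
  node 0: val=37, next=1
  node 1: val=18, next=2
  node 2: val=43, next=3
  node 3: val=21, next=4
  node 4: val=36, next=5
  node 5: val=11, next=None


Floyd's tortoise (slow, +1) and hare (fast, +2):
  init: slow=0, fast=0
  step 1: slow=1, fast=2
  step 2: slow=2, fast=4
  step 3: fast 4->5->None, no cycle

Cycle: no


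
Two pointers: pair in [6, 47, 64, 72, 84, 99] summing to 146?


lo=0(6)+hi=5(99)=105
lo=1(47)+hi=5(99)=146

Yes: 47+99=146


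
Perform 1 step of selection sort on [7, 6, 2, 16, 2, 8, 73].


Initial: [7, 6, 2, 16, 2, 8, 73]
Step 1: min=2 at 2
  Swap: [2, 6, 7, 16, 2, 8, 73]

After 1 step: [2, 6, 7, 16, 2, 8, 73]


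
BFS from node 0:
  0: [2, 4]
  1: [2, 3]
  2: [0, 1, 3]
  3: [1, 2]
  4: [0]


Visit 0, enqueue [2, 4]
Visit 2, enqueue [1, 3]
Visit 4, enqueue []
Visit 1, enqueue []
Visit 3, enqueue []

BFS order: [0, 2, 4, 1, 3]
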